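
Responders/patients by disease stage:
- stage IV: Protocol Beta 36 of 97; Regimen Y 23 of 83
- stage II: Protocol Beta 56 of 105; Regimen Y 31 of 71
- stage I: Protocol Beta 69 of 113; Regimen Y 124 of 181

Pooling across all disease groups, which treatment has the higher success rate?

Stage IV: Protocol Beta 36/97 = 37.1%, Regimen Y 23/83 = 27.7% → Protocol Beta
Stage II: Protocol Beta 56/105 = 53.3%, Regimen Y 31/71 = 43.7% → Protocol Beta
Stage I: Protocol Beta 69/113 = 61.1%, Regimen Y 124/181 = 68.5% → Regimen Y
Overall: Protocol Beta 161/315 = 51.1%, Regimen Y 178/335 = 53.1% → Regimen Y
(Neither sweeps every disease group, but Regimen Y has the higher pooled rate.)

Regimen Y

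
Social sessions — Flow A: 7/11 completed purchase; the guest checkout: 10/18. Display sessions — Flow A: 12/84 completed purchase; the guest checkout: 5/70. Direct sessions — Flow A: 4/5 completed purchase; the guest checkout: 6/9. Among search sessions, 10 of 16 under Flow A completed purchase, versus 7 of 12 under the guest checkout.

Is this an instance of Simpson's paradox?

Social: Flow A 7/11 = 63.6%, the guest checkout 10/18 = 55.6% → Flow A
Display: Flow A 12/84 = 14.3%, the guest checkout 5/70 = 7.1% → Flow A
Direct: Flow A 4/5 = 80.0%, the guest checkout 6/9 = 66.7% → Flow A
Search: Flow A 10/16 = 62.5%, the guest checkout 7/12 = 58.3% → Flow A
Overall: Flow A 33/116 = 28.4%, the guest checkout 28/109 = 25.7% → Flow A
Flow A wins overall and in every traffic group — no reversal.

No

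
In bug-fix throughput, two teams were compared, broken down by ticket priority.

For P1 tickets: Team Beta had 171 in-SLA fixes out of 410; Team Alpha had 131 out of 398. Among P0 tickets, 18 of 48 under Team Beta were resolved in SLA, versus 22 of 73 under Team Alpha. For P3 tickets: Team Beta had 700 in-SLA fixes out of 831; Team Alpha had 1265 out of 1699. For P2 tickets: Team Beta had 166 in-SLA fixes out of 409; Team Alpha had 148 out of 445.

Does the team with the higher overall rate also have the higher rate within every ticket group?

Yes

P1: Team Beta 171/410 = 41.7%, Team Alpha 131/398 = 32.9% → Team Beta
P0: Team Beta 18/48 = 37.5%, Team Alpha 22/73 = 30.1% → Team Beta
P3: Team Beta 700/831 = 84.2%, Team Alpha 1265/1699 = 74.5% → Team Beta
P2: Team Beta 166/409 = 40.6%, Team Alpha 148/445 = 33.3% → Team Beta
Overall: Team Beta 1055/1698 = 62.1%, Team Alpha 1566/2615 = 59.9% → Team Beta
Team Beta wins overall and in every ticket group — no reversal.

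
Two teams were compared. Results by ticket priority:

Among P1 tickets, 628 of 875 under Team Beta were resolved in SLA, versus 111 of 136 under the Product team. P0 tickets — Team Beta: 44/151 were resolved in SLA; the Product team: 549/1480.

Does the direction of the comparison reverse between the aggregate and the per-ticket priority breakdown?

P1: Team Beta 628/875 = 71.8%, the Product team 111/136 = 81.6% → the Product team
P0: Team Beta 44/151 = 29.1%, the Product team 549/1480 = 37.1% → the Product team
Overall: Team Beta 672/1026 = 65.5%, the Product team 660/1616 = 40.8% → Team Beta
The Product team wins each ticket group but Team Beta wins overall — the comparison reverses. The Product team's tickets skew toward P0, which has a lower base rate.

Yes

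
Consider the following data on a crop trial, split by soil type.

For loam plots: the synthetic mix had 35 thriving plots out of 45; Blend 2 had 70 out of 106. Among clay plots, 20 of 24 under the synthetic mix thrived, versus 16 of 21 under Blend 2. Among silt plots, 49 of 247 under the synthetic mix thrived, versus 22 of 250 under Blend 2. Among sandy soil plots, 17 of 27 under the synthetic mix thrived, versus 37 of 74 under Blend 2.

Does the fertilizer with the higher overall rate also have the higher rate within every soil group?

Yes

Loam: the synthetic mix 35/45 = 77.8%, Blend 2 70/106 = 66.0% → the synthetic mix
Clay: the synthetic mix 20/24 = 83.3%, Blend 2 16/21 = 76.2% → the synthetic mix
Silt: the synthetic mix 49/247 = 19.8%, Blend 2 22/250 = 8.8% → the synthetic mix
Sandy soil: the synthetic mix 17/27 = 63.0%, Blend 2 37/74 = 50.0% → the synthetic mix
Overall: the synthetic mix 121/343 = 35.3%, Blend 2 145/451 = 32.2% → the synthetic mix
The synthetic mix wins overall and in every soil group — no reversal.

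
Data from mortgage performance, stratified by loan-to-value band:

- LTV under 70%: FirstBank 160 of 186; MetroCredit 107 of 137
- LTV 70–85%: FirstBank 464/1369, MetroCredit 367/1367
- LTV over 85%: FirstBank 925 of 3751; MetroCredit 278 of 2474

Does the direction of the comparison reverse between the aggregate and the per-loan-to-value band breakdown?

LTV under 70%: FirstBank 160/186 = 86.0%, MetroCredit 107/137 = 78.1% → FirstBank
LTV 70–85%: FirstBank 464/1369 = 33.9%, MetroCredit 367/1367 = 26.8% → FirstBank
LTV over 85%: FirstBank 925/3751 = 24.7%, MetroCredit 278/2474 = 11.2% → FirstBank
Overall: FirstBank 1549/5306 = 29.2%, MetroCredit 752/3978 = 18.9% → FirstBank
FirstBank wins overall and in every loan-to-value group — no reversal.

No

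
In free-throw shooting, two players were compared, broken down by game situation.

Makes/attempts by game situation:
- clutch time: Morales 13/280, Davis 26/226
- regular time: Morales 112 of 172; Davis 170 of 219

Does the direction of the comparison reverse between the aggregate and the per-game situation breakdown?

No

Clutch time: Morales 13/280 = 4.6%, Davis 26/226 = 11.5% → Davis
Regular time: Morales 112/172 = 65.1%, Davis 170/219 = 77.6% → Davis
Overall: Morales 125/452 = 27.7%, Davis 196/445 = 44.0% → Davis
Davis wins overall and in every game group — no reversal.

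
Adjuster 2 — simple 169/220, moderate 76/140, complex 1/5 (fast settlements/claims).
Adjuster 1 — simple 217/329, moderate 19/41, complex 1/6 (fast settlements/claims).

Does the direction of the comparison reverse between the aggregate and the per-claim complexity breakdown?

Simple: Adjuster 2 169/220 = 76.8%, Adjuster 1 217/329 = 66.0% → Adjuster 2
Moderate: Adjuster 2 76/140 = 54.3%, Adjuster 1 19/41 = 46.3% → Adjuster 2
Complex: Adjuster 2 1/5 = 20.0%, Adjuster 1 1/6 = 16.7% → Adjuster 2
Overall: Adjuster 2 246/365 = 67.4%, Adjuster 1 237/376 = 63.0% → Adjuster 2
Adjuster 2 wins overall and in every claim group — no reversal.

No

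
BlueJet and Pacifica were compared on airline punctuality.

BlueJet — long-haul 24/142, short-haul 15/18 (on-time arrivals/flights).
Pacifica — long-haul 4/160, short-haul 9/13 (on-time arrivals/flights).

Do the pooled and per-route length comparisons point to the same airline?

Long-haul: BlueJet 24/142 = 16.9%, Pacifica 4/160 = 2.5% → BlueJet
Short-haul: BlueJet 15/18 = 83.3%, Pacifica 9/13 = 69.2% → BlueJet
Overall: BlueJet 39/160 = 24.4%, Pacifica 13/173 = 7.5% → BlueJet
BlueJet wins overall and in every route group — no reversal.

Yes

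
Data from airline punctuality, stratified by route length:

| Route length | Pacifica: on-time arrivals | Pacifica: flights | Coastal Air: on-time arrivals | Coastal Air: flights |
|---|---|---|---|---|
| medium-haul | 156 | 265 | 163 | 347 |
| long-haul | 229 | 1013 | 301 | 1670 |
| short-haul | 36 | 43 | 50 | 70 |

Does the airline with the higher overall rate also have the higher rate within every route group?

Medium-haul: Pacifica 156/265 = 58.9%, Coastal Air 163/347 = 47.0% → Pacifica
Long-haul: Pacifica 229/1013 = 22.6%, Coastal Air 301/1670 = 18.0% → Pacifica
Short-haul: Pacifica 36/43 = 83.7%, Coastal Air 50/70 = 71.4% → Pacifica
Overall: Pacifica 421/1321 = 31.9%, Coastal Air 514/2087 = 24.6% → Pacifica
Pacifica wins overall and in every route group — no reversal.

Yes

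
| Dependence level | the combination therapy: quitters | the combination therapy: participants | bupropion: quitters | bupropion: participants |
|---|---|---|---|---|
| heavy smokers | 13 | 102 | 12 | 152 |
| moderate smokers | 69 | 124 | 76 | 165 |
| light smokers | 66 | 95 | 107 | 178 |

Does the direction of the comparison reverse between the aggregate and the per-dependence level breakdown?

Heavy smokers: the combination therapy 13/102 = 12.7%, bupropion 12/152 = 7.9% → the combination therapy
Moderate smokers: the combination therapy 69/124 = 55.6%, bupropion 76/165 = 46.1% → the combination therapy
Light smokers: the combination therapy 66/95 = 69.5%, bupropion 107/178 = 60.1% → the combination therapy
Overall: the combination therapy 148/321 = 46.1%, bupropion 195/495 = 39.4% → the combination therapy
The combination therapy wins overall and in every dependence group — no reversal.

No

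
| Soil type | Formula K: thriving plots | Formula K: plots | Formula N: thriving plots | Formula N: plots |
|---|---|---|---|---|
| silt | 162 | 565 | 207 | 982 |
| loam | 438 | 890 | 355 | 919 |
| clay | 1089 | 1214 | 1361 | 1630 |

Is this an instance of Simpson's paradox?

Silt: Formula K 162/565 = 28.7%, Formula N 207/982 = 21.1% → Formula K
Loam: Formula K 438/890 = 49.2%, Formula N 355/919 = 38.6% → Formula K
Clay: Formula K 1089/1214 = 89.7%, Formula N 1361/1630 = 83.5% → Formula K
Overall: Formula K 1689/2669 = 63.3%, Formula N 1923/3531 = 54.5% → Formula K
Formula K wins overall and in every soil group — no reversal.

No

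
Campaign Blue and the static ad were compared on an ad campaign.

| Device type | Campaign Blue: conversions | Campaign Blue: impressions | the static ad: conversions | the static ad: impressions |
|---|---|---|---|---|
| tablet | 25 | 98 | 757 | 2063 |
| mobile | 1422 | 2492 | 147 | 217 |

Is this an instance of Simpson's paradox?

Yes

Tablet: Campaign Blue 25/98 = 25.5%, the static ad 757/2063 = 36.7% → the static ad
Mobile: Campaign Blue 1422/2492 = 57.1%, the static ad 147/217 = 67.7% → the static ad
Overall: Campaign Blue 1447/2590 = 55.9%, the static ad 904/2280 = 39.6% → Campaign Blue
The static ad wins each device group but Campaign Blue wins overall — the comparison reverses. The static ad's impressions skew toward tablet, which has a lower base rate.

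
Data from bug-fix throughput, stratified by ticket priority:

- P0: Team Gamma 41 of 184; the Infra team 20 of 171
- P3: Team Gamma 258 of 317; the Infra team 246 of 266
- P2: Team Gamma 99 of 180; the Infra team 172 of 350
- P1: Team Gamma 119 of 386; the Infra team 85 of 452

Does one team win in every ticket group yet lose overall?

P0: Team Gamma 41/184 = 22.3%, the Infra team 20/171 = 11.7% → Team Gamma
P3: Team Gamma 258/317 = 81.4%, the Infra team 246/266 = 92.5% → the Infra team
P2: Team Gamma 99/180 = 55.0%, the Infra team 172/350 = 49.1% → Team Gamma
P1: Team Gamma 119/386 = 30.8%, the Infra team 85/452 = 18.8% → Team Gamma
Overall: Team Gamma 517/1067 = 48.5%, the Infra team 523/1239 = 42.2% → Team Gamma
Neither sweeps: Team Gamma wins 3 of 4 groups, the Infra team wins 1. Team Gamma wins overall but not every group — no Simpson reversal.

No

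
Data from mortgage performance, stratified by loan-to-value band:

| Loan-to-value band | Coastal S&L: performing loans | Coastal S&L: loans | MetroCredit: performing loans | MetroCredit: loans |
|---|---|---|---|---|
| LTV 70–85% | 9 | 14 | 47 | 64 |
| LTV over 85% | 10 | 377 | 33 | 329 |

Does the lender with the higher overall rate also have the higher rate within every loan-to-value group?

Yes

LTV 70–85%: Coastal S&L 9/14 = 64.3%, MetroCredit 47/64 = 73.4% → MetroCredit
LTV over 85%: Coastal S&L 10/377 = 2.7%, MetroCredit 33/329 = 10.0% → MetroCredit
Overall: Coastal S&L 19/391 = 4.9%, MetroCredit 80/393 = 20.4% → MetroCredit
MetroCredit wins overall and in every loan-to-value group — no reversal.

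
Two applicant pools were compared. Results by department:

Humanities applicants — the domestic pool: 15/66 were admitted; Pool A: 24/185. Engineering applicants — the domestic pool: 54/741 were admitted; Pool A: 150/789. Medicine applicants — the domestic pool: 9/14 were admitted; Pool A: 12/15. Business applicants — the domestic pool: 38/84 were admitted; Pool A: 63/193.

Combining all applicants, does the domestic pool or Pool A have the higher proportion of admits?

Pool A

Humanities: the domestic pool 15/66 = 22.7%, Pool A 24/185 = 13.0% → the domestic pool
Engineering: the domestic pool 54/741 = 7.3%, Pool A 150/789 = 19.0% → Pool A
Medicine: the domestic pool 9/14 = 64.3%, Pool A 12/15 = 80.0% → Pool A
Business: the domestic pool 38/84 = 45.2%, Pool A 63/193 = 32.6% → the domestic pool
Overall: the domestic pool 116/905 = 12.8%, Pool A 249/1182 = 21.1% → Pool A
(Neither sweeps every department group, but Pool A has the higher pooled rate.)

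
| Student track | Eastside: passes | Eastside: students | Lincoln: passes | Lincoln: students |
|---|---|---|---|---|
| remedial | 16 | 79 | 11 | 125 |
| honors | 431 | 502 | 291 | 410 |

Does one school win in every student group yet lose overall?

No

Remedial: Eastside 16/79 = 20.3%, Lincoln 11/125 = 8.8% → Eastside
Honors: Eastside 431/502 = 85.9%, Lincoln 291/410 = 71.0% → Eastside
Overall: Eastside 447/581 = 76.9%, Lincoln 302/535 = 56.4% → Eastside
Eastside wins overall and in every student group — no reversal.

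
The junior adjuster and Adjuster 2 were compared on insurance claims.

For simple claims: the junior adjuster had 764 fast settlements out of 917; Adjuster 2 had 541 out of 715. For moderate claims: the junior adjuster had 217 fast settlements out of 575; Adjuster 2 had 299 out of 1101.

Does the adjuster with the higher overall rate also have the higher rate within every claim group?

Simple: the junior adjuster 764/917 = 83.3%, Adjuster 2 541/715 = 75.7% → the junior adjuster
Moderate: the junior adjuster 217/575 = 37.7%, Adjuster 2 299/1101 = 27.2% → the junior adjuster
Overall: the junior adjuster 981/1492 = 65.8%, Adjuster 2 840/1816 = 46.3% → the junior adjuster
The junior adjuster wins overall and in every claim group — no reversal.

Yes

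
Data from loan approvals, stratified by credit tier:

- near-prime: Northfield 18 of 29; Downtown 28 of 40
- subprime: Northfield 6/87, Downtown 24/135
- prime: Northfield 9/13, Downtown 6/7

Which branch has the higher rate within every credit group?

Near-prime: Northfield 18/29 = 62.1%, Downtown 28/40 = 70.0% → Downtown
Subprime: Northfield 6/87 = 6.9%, Downtown 24/135 = 17.8% → Downtown
Prime: Northfield 9/13 = 69.2%, Downtown 6/7 = 85.7% → Downtown
Downtown has the higher rate in all 3 groups.

Downtown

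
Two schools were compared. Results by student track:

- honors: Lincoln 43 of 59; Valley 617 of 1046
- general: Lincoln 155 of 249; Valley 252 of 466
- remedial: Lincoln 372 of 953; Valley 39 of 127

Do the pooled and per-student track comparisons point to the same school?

No

Honors: Lincoln 43/59 = 72.9%, Valley 617/1046 = 59.0% → Lincoln
General: Lincoln 155/249 = 62.2%, Valley 252/466 = 54.1% → Lincoln
Remedial: Lincoln 372/953 = 39.0%, Valley 39/127 = 30.7% → Lincoln
Overall: Lincoln 570/1261 = 45.2%, Valley 908/1639 = 55.4% → Valley
Lincoln wins each student group but Valley wins overall — the comparison reverses. Lincoln's students skew toward remedial, which has a lower base rate.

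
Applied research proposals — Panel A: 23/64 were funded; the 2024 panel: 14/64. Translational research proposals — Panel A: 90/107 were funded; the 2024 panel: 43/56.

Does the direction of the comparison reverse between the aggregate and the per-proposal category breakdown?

Applied research: Panel A 23/64 = 35.9%, the 2024 panel 14/64 = 21.9% → Panel A
Translational research: Panel A 90/107 = 84.1%, the 2024 panel 43/56 = 76.8% → Panel A
Overall: Panel A 113/171 = 66.1%, the 2024 panel 57/120 = 47.5% → Panel A
Panel A wins overall and in every proposal group — no reversal.

No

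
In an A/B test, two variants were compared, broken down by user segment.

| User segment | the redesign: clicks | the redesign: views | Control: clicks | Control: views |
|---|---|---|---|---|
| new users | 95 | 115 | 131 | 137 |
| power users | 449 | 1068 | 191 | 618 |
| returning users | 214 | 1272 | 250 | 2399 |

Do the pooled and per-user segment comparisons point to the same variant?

New users: the redesign 95/115 = 82.6%, Control 131/137 = 95.6% → Control
Power users: the redesign 449/1068 = 42.0%, Control 191/618 = 30.9% → the redesign
Returning users: the redesign 214/1272 = 16.8%, Control 250/2399 = 10.4% → the redesign
Overall: the redesign 758/2455 = 30.9%, Control 572/3154 = 18.1% → the redesign
Neither sweeps: the redesign wins 2 of 3 groups, Control wins 1. The redesign wins overall but not every group — no Simpson reversal.

No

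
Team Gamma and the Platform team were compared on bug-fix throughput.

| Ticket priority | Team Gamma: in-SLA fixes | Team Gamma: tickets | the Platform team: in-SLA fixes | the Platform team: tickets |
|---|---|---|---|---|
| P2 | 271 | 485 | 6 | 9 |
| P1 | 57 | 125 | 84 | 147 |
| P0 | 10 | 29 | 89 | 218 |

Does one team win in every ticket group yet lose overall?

Yes

P2: Team Gamma 271/485 = 55.9%, the Platform team 6/9 = 66.7% → the Platform team
P1: Team Gamma 57/125 = 45.6%, the Platform team 84/147 = 57.1% → the Platform team
P0: Team Gamma 10/29 = 34.5%, the Platform team 89/218 = 40.8% → the Platform team
Overall: Team Gamma 338/639 = 52.9%, the Platform team 179/374 = 47.9% → Team Gamma
The Platform team wins each ticket group but Team Gamma wins overall — the comparison reverses. The Platform team's tickets skew toward P0, which has a lower base rate.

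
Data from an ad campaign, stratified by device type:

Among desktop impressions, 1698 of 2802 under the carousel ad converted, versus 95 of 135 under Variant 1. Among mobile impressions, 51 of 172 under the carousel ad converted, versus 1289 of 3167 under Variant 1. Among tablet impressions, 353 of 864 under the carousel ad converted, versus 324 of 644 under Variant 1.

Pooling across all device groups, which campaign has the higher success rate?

Desktop: the carousel ad 1698/2802 = 60.6%, Variant 1 95/135 = 70.4% → Variant 1
Mobile: the carousel ad 51/172 = 29.7%, Variant 1 1289/3167 = 40.7% → Variant 1
Tablet: the carousel ad 353/864 = 40.9%, Variant 1 324/644 = 50.3% → Variant 1
Overall: the carousel ad 2102/3838 = 54.8%, Variant 1 1708/3946 = 43.3% → the carousel ad
(Variant 1 wins every device group but the carousel ad wins overall — Variant 1's impressions skew toward the low-rate mobile group.)

the carousel ad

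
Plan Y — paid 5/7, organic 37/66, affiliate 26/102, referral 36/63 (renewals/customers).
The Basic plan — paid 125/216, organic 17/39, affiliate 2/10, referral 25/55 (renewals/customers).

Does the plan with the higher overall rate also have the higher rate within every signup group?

No

Paid: Plan Y 5/7 = 71.4%, the Basic plan 125/216 = 57.9% → Plan Y
Organic: Plan Y 37/66 = 56.1%, the Basic plan 17/39 = 43.6% → Plan Y
Affiliate: Plan Y 26/102 = 25.5%, the Basic plan 2/10 = 20.0% → Plan Y
Referral: Plan Y 36/63 = 57.1%, the Basic plan 25/55 = 45.5% → Plan Y
Overall: Plan Y 104/238 = 43.7%, the Basic plan 169/320 = 52.8% → the Basic plan
Plan Y wins each signup group but the Basic plan wins overall — the comparison reverses. Plan Y's customers skew toward affiliate, which has a lower base rate.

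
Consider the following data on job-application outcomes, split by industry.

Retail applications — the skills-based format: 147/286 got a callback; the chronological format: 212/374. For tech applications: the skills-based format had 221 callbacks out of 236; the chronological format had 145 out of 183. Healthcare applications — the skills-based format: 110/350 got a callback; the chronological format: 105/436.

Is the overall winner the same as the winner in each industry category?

No

Retail: the skills-based format 147/286 = 51.4%, the chronological format 212/374 = 56.7% → the chronological format
Tech: the skills-based format 221/236 = 93.6%, the chronological format 145/183 = 79.2% → the skills-based format
Healthcare: the skills-based format 110/350 = 31.4%, the chronological format 105/436 = 24.1% → the skills-based format
Overall: the skills-based format 478/872 = 54.8%, the chronological format 462/993 = 46.5% → the skills-based format
Neither sweeps: the skills-based format wins 2 of 3 groups, the chronological format wins 1. The skills-based format wins overall but not every group — no Simpson reversal.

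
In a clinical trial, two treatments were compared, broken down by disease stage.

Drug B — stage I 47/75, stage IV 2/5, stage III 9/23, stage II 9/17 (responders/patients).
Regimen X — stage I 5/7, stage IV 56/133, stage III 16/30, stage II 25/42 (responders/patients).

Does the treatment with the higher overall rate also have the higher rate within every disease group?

Stage I: Drug B 47/75 = 62.7%, Regimen X 5/7 = 71.4% → Regimen X
Stage IV: Drug B 2/5 = 40.0%, Regimen X 56/133 = 42.1% → Regimen X
Stage III: Drug B 9/23 = 39.1%, Regimen X 16/30 = 53.3% → Regimen X
Stage II: Drug B 9/17 = 52.9%, Regimen X 25/42 = 59.5% → Regimen X
Overall: Drug B 67/120 = 55.8%, Regimen X 102/212 = 48.1% → Drug B
Regimen X wins each disease group but Drug B wins overall — the comparison reverses. Regimen X's patients skew toward stage IV, which has a lower base rate.

No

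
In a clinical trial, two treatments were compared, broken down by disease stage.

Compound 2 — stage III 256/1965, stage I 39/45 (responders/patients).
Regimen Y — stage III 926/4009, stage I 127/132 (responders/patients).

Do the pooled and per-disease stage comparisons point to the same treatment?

Stage III: Compound 2 256/1965 = 13.0%, Regimen Y 926/4009 = 23.1% → Regimen Y
Stage I: Compound 2 39/45 = 86.7%, Regimen Y 127/132 = 96.2% → Regimen Y
Overall: Compound 2 295/2010 = 14.7%, Regimen Y 1053/4141 = 25.4% → Regimen Y
Regimen Y wins overall and in every disease group — no reversal.

Yes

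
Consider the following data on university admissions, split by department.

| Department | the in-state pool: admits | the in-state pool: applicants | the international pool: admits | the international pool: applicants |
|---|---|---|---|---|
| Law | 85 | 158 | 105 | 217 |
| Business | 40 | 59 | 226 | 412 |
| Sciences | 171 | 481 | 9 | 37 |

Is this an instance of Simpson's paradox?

Law: the in-state pool 85/158 = 53.8%, the international pool 105/217 = 48.4% → the in-state pool
Business: the in-state pool 40/59 = 67.8%, the international pool 226/412 = 54.9% → the in-state pool
Sciences: the in-state pool 171/481 = 35.6%, the international pool 9/37 = 24.3% → the in-state pool
Overall: the in-state pool 296/698 = 42.4%, the international pool 340/666 = 51.1% → the international pool
The in-state pool wins each department group but the international pool wins overall — the comparison reverses. The in-state pool's applicants skew toward Sciences, which has a lower base rate.

Yes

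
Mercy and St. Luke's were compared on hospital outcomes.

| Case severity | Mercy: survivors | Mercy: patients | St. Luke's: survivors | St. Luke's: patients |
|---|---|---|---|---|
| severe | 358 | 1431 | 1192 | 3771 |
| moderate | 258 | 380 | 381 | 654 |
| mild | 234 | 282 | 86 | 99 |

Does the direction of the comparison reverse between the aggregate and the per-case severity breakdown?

No

Severe: Mercy 358/1431 = 25.0%, St. Luke's 1192/3771 = 31.6% → St. Luke's
Moderate: Mercy 258/380 = 67.9%, St. Luke's 381/654 = 58.3% → Mercy
Mild: Mercy 234/282 = 83.0%, St. Luke's 86/99 = 86.9% → St. Luke's
Overall: Mercy 850/2093 = 40.6%, St. Luke's 1659/4524 = 36.7% → Mercy
Neither sweeps: Mercy wins 1 of 3 groups, St. Luke's wins 2. Mercy wins overall but not every group — no Simpson reversal.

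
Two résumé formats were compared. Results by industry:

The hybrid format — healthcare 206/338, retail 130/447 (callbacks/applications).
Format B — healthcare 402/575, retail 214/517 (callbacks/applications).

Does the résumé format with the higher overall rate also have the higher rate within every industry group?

Yes

Healthcare: the hybrid format 206/338 = 60.9%, Format B 402/575 = 69.9% → Format B
Retail: the hybrid format 130/447 = 29.1%, Format B 214/517 = 41.4% → Format B
Overall: the hybrid format 336/785 = 42.8%, Format B 616/1092 = 56.4% → Format B
Format B wins overall and in every industry group — no reversal.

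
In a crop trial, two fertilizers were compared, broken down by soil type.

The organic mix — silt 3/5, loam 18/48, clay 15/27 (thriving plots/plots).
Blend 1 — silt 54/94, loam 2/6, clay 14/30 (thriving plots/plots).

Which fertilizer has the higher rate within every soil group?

Silt: the organic mix 3/5 = 60.0%, Blend 1 54/94 = 57.4% → the organic mix
Loam: the organic mix 18/48 = 37.5%, Blend 1 2/6 = 33.3% → the organic mix
Clay: the organic mix 15/27 = 55.6%, Blend 1 14/30 = 46.7% → the organic mix
The organic mix has the higher rate in all 3 groups.

the organic mix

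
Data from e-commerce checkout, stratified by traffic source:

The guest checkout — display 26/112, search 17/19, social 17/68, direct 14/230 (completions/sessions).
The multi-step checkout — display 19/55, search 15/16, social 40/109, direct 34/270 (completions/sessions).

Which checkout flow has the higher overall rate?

the multi-step checkout

Display: the guest checkout 26/112 = 23.2%, the multi-step checkout 19/55 = 34.5% → the multi-step checkout
Search: the guest checkout 17/19 = 89.5%, the multi-step checkout 15/16 = 93.8% → the multi-step checkout
Social: the guest checkout 17/68 = 25.0%, the multi-step checkout 40/109 = 36.7% → the multi-step checkout
Direct: the guest checkout 14/230 = 6.1%, the multi-step checkout 34/270 = 12.6% → the multi-step checkout
Overall: the guest checkout 74/429 = 17.2%, the multi-step checkout 108/450 = 24.0% → the multi-step checkout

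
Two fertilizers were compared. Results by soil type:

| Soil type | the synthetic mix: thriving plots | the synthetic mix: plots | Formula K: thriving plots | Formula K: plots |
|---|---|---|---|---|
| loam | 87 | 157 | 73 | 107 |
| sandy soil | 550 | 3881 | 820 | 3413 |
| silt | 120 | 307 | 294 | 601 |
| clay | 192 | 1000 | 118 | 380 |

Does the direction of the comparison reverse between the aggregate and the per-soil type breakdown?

Loam: the synthetic mix 87/157 = 55.4%, Formula K 73/107 = 68.2% → Formula K
Sandy soil: the synthetic mix 550/3881 = 14.2%, Formula K 820/3413 = 24.0% → Formula K
Silt: the synthetic mix 120/307 = 39.1%, Formula K 294/601 = 48.9% → Formula K
Clay: the synthetic mix 192/1000 = 19.2%, Formula K 118/380 = 31.1% → Formula K
Overall: the synthetic mix 949/5345 = 17.8%, Formula K 1305/4501 = 29.0% → Formula K
Formula K wins overall and in every soil group — no reversal.

No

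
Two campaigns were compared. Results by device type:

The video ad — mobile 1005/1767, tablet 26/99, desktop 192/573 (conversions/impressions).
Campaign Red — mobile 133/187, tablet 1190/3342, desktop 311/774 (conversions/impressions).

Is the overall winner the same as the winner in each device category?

No

Mobile: the video ad 1005/1767 = 56.9%, Campaign Red 133/187 = 71.1% → Campaign Red
Tablet: the video ad 26/99 = 26.3%, Campaign Red 1190/3342 = 35.6% → Campaign Red
Desktop: the video ad 192/573 = 33.5%, Campaign Red 311/774 = 40.2% → Campaign Red
Overall: the video ad 1223/2439 = 50.1%, Campaign Red 1634/4303 = 38.0% → the video ad
Campaign Red wins each device group but the video ad wins overall — the comparison reverses. Campaign Red's impressions skew toward tablet, which has a lower base rate.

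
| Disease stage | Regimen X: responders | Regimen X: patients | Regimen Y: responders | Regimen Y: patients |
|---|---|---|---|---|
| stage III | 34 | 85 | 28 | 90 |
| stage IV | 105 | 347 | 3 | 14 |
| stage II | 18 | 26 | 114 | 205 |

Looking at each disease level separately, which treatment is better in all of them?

Stage III: Regimen X 34/85 = 40.0%, Regimen Y 28/90 = 31.1% → Regimen X
Stage IV: Regimen X 105/347 = 30.3%, Regimen Y 3/14 = 21.4% → Regimen X
Stage II: Regimen X 18/26 = 69.2%, Regimen Y 114/205 = 55.6% → Regimen X
Regimen X has the higher rate in all 3 groups.

Regimen X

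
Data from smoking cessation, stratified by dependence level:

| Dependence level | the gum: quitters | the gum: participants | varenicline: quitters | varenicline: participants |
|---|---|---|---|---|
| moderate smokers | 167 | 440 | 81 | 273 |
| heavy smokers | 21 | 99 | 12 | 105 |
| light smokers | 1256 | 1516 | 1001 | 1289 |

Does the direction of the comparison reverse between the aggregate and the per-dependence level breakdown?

Moderate smokers: the gum 167/440 = 38.0%, varenicline 81/273 = 29.7% → the gum
Heavy smokers: the gum 21/99 = 21.2%, varenicline 12/105 = 11.4% → the gum
Light smokers: the gum 1256/1516 = 82.8%, varenicline 1001/1289 = 77.7% → the gum
Overall: the gum 1444/2055 = 70.3%, varenicline 1094/1667 = 65.6% → the gum
The gum wins overall and in every dependence group — no reversal.

No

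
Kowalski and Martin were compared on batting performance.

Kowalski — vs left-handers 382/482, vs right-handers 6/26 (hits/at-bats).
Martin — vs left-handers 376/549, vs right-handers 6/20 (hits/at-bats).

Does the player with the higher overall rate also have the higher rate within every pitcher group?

No

Vs left-handers: Kowalski 382/482 = 79.3%, Martin 376/549 = 68.5% → Kowalski
Vs right-handers: Kowalski 6/26 = 23.1%, Martin 6/20 = 30.0% → Martin
Overall: Kowalski 388/508 = 76.4%, Martin 382/569 = 67.1% → Kowalski
Neither sweeps: Kowalski wins 1 of 2 groups, Martin wins 1. Kowalski wins overall but not every group — no Simpson reversal.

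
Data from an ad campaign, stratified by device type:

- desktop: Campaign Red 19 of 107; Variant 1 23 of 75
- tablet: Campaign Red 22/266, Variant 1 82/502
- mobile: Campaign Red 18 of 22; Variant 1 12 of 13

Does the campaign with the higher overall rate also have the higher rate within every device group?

Desktop: Campaign Red 19/107 = 17.8%, Variant 1 23/75 = 30.7% → Variant 1
Tablet: Campaign Red 22/266 = 8.3%, Variant 1 82/502 = 16.3% → Variant 1
Mobile: Campaign Red 18/22 = 81.8%, Variant 1 12/13 = 92.3% → Variant 1
Overall: Campaign Red 59/395 = 14.9%, Variant 1 117/590 = 19.8% → Variant 1
Variant 1 wins overall and in every device group — no reversal.

Yes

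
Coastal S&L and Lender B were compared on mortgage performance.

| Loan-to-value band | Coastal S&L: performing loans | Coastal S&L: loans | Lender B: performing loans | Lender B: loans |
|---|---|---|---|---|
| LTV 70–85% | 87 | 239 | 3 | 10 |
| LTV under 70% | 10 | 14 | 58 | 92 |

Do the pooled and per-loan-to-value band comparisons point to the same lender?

LTV 70–85%: Coastal S&L 87/239 = 36.4%, Lender B 3/10 = 30.0% → Coastal S&L
LTV under 70%: Coastal S&L 10/14 = 71.4%, Lender B 58/92 = 63.0% → Coastal S&L
Overall: Coastal S&L 97/253 = 38.3%, Lender B 61/102 = 59.8% → Lender B
Coastal S&L wins each loan-to-value group but Lender B wins overall — the comparison reverses. Coastal S&L's loans skew toward LTV 70–85%, which has a lower base rate.

No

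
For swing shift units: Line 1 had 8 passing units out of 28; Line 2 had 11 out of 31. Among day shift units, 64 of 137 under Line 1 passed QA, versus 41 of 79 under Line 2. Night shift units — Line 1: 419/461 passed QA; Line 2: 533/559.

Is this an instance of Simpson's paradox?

Swing shift: Line 1 8/28 = 28.6%, Line 2 11/31 = 35.5% → Line 2
Day shift: Line 1 64/137 = 46.7%, Line 2 41/79 = 51.9% → Line 2
Night shift: Line 1 419/461 = 90.9%, Line 2 533/559 = 95.3% → Line 2
Overall: Line 1 491/626 = 78.4%, Line 2 585/669 = 87.4% → Line 2
Line 2 wins overall and in every shift group — no reversal.

No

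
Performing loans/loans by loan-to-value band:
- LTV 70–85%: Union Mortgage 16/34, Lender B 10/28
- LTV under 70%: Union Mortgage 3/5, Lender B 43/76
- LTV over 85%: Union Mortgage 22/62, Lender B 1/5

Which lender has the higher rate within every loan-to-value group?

Union Mortgage

LTV 70–85%: Union Mortgage 16/34 = 47.1%, Lender B 10/28 = 35.7% → Union Mortgage
LTV under 70%: Union Mortgage 3/5 = 60.0%, Lender B 43/76 = 56.6% → Union Mortgage
LTV over 85%: Union Mortgage 22/62 = 35.5%, Lender B 1/5 = 20.0% → Union Mortgage
Union Mortgage has the higher rate in all 3 groups.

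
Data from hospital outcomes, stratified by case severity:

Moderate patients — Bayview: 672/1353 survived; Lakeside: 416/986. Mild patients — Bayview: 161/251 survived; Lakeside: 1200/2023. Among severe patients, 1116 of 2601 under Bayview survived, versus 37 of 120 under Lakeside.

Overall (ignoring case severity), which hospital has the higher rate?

Moderate: Bayview 672/1353 = 49.7%, Lakeside 416/986 = 42.2% → Bayview
Mild: Bayview 161/251 = 64.1%, Lakeside 1200/2023 = 59.3% → Bayview
Severe: Bayview 1116/2601 = 42.9%, Lakeside 37/120 = 30.8% → Bayview
Overall: Bayview 1949/4205 = 46.3%, Lakeside 1653/3129 = 52.8% → Lakeside
(Bayview wins every case group but Lakeside wins overall — Bayview's patients skew toward the low-rate severe group.)

Lakeside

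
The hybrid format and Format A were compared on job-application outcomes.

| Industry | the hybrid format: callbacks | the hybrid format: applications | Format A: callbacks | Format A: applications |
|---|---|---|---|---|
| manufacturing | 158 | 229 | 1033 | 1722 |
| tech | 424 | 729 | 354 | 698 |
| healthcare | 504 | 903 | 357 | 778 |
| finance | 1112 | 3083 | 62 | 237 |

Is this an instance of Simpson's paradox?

Manufacturing: the hybrid format 158/229 = 69.0%, Format A 1033/1722 = 60.0% → the hybrid format
Tech: the hybrid format 424/729 = 58.2%, Format A 354/698 = 50.7% → the hybrid format
Healthcare: the hybrid format 504/903 = 55.8%, Format A 357/778 = 45.9% → the hybrid format
Finance: the hybrid format 1112/3083 = 36.1%, Format A 62/237 = 26.2% → the hybrid format
Overall: the hybrid format 2198/4944 = 44.5%, Format A 1806/3435 = 52.6% → Format A
The hybrid format wins each industry group but Format A wins overall — the comparison reverses. The hybrid format's applications skew toward finance, which has a lower base rate.

Yes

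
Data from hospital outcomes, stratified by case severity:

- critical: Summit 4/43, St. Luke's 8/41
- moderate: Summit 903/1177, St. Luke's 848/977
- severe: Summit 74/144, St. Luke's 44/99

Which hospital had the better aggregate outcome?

Critical: Summit 4/43 = 9.3%, St. Luke's 8/41 = 19.5% → St. Luke's
Moderate: Summit 903/1177 = 76.7%, St. Luke's 848/977 = 86.8% → St. Luke's
Severe: Summit 74/144 = 51.4%, St. Luke's 44/99 = 44.4% → Summit
Overall: Summit 981/1364 = 71.9%, St. Luke's 900/1117 = 80.6% → St. Luke's
(Neither sweeps every case group, but St. Luke's has the higher pooled rate.)

St. Luke's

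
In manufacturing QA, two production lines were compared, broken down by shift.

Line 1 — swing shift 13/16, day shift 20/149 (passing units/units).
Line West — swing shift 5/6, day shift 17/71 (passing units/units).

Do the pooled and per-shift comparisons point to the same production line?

Yes

Swing shift: Line 1 13/16 = 81.2%, Line West 5/6 = 83.3% → Line West
Day shift: Line 1 20/149 = 13.4%, Line West 17/71 = 23.9% → Line West
Overall: Line 1 33/165 = 20.0%, Line West 22/77 = 28.6% → Line West
Line West wins overall and in every shift group — no reversal.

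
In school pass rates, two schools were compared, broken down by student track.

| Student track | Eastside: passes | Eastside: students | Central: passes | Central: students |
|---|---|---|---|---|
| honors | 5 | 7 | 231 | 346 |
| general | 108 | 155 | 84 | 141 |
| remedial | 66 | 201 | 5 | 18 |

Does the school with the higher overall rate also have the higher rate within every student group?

No

Honors: Eastside 5/7 = 71.4%, Central 231/346 = 66.8% → Eastside
General: Eastside 108/155 = 69.7%, Central 84/141 = 59.6% → Eastside
Remedial: Eastside 66/201 = 32.8%, Central 5/18 = 27.8% → Eastside
Overall: Eastside 179/363 = 49.3%, Central 320/505 = 63.4% → Central
Eastside wins each student group but Central wins overall — the comparison reverses. Eastside's students skew toward remedial, which has a lower base rate.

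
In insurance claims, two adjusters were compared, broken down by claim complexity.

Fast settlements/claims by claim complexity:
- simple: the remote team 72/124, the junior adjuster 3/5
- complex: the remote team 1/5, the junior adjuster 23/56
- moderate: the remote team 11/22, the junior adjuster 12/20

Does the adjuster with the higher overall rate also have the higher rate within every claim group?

No

Simple: the remote team 72/124 = 58.1%, the junior adjuster 3/5 = 60.0% → the junior adjuster
Complex: the remote team 1/5 = 20.0%, the junior adjuster 23/56 = 41.1% → the junior adjuster
Moderate: the remote team 11/22 = 50.0%, the junior adjuster 12/20 = 60.0% → the junior adjuster
Overall: the remote team 84/151 = 55.6%, the junior adjuster 38/81 = 46.9% → the remote team
The junior adjuster wins each claim group but the remote team wins overall — the comparison reverses. The junior adjuster's claims skew toward complex, which has a lower base rate.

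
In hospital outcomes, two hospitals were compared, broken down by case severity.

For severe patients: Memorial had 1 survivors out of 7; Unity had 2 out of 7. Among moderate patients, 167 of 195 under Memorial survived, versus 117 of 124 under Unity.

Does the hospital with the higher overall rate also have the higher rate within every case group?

Yes

Severe: Memorial 1/7 = 14.3%, Unity 2/7 = 28.6% → Unity
Moderate: Memorial 167/195 = 85.6%, Unity 117/124 = 94.4% → Unity
Overall: Memorial 168/202 = 83.2%, Unity 119/131 = 90.8% → Unity
Unity wins overall and in every case group — no reversal.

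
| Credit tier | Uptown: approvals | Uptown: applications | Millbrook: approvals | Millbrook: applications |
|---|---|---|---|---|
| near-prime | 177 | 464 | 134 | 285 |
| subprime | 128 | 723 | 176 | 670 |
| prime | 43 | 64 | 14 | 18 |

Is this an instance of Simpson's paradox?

No

Near-prime: Uptown 177/464 = 38.1%, Millbrook 134/285 = 47.0% → Millbrook
Subprime: Uptown 128/723 = 17.7%, Millbrook 176/670 = 26.3% → Millbrook
Prime: Uptown 43/64 = 67.2%, Millbrook 14/18 = 77.8% → Millbrook
Overall: Uptown 348/1251 = 27.8%, Millbrook 324/973 = 33.3% → Millbrook
Millbrook wins overall and in every credit group — no reversal.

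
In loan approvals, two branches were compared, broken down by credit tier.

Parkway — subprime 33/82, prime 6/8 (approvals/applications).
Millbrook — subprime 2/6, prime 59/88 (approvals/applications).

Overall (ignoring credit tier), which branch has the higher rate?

Subprime: Parkway 33/82 = 40.2%, Millbrook 2/6 = 33.3% → Parkway
Prime: Parkway 6/8 = 75.0%, Millbrook 59/88 = 67.0% → Parkway
Overall: Parkway 39/90 = 43.3%, Millbrook 61/94 = 64.9% → Millbrook
(Parkway wins every credit group but Millbrook wins overall — Parkway's applications skew toward the low-rate subprime group.)

Millbrook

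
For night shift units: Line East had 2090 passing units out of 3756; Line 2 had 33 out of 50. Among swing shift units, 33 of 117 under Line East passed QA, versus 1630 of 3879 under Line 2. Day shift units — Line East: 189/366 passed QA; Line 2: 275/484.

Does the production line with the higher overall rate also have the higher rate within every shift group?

No

Night shift: Line East 2090/3756 = 55.6%, Line 2 33/50 = 66.0% → Line 2
Swing shift: Line East 33/117 = 28.2%, Line 2 1630/3879 = 42.0% → Line 2
Day shift: Line East 189/366 = 51.6%, Line 2 275/484 = 56.8% → Line 2
Overall: Line East 2312/4239 = 54.5%, Line 2 1938/4413 = 43.9% → Line East
Line 2 wins each shift group but Line East wins overall — the comparison reverses. Line 2's units skew toward swing shift, which has a lower base rate.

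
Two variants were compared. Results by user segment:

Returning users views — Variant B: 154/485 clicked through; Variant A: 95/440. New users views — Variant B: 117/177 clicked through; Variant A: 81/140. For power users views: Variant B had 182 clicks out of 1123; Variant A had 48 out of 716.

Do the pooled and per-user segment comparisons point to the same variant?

Yes

Returning users: Variant B 154/485 = 31.8%, Variant A 95/440 = 21.6% → Variant B
New users: Variant B 117/177 = 66.1%, Variant A 81/140 = 57.9% → Variant B
Power users: Variant B 182/1123 = 16.2%, Variant A 48/716 = 6.7% → Variant B
Overall: Variant B 453/1785 = 25.4%, Variant A 224/1296 = 17.3% → Variant B
Variant B wins overall and in every user group — no reversal.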